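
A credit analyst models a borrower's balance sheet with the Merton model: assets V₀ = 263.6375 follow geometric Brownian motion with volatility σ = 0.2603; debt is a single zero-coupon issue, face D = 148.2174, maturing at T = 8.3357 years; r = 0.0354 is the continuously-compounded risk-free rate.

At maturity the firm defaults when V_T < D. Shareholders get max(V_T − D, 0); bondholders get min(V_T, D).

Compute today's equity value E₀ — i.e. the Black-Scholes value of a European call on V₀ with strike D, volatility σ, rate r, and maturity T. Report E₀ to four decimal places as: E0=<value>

E0=160.7540

d₁ = [ln(V₀/D) + (r + σ²/2)T] / (σ√T)
   = [ln(263.6375/148.2174) + (0.0354 + 0.5·0.2603²)·8.3357] / (0.2603·√8.3357)
   = [0.575895 + 0.577481] / 0.751528 = 1.534708
d₂ = d₁ − σ√T = 1.534708 − 0.751528 = 0.783180
N(d₁) = 0.937572,  N(d₂) = 0.783239,  e^(−rT) = 0.744469
E₀ = V₀·N(d₁) − D·e^(−rT)·N(d₂)
   = 263.6375·0.937572 − 148.2174·0.744469·0.783239 = 160.753996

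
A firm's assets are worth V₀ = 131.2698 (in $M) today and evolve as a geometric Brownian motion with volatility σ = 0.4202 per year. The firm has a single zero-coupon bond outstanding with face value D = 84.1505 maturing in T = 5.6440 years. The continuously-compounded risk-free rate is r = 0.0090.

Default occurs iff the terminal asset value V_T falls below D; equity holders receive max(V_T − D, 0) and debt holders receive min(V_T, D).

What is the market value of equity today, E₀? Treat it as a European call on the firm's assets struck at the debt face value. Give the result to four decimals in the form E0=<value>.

d₁ = [ln(V₀/D) + (r + σ²/2)T] / (σ√T)
   = [ln(131.2698/84.1505) + (0.0090 + 0.5·0.4202²)·5.6440] / (0.4202·√5.6440)
   = [0.444648 + 0.549071] / 0.998274 = 0.995437
d₂ = d₁ − σ√T = 0.995437 − 0.998274 = -0.002836
N(d₁) = 0.840238,  N(d₂) = 0.498869,  e^(−rT) = 0.950473
E₀ = V₀·N(d₁) − D·e^(−rT)·N(d₂)
   = 131.2698·0.840238 − 84.1505·0.950473·0.498869 = 70.397028

E0=70.3970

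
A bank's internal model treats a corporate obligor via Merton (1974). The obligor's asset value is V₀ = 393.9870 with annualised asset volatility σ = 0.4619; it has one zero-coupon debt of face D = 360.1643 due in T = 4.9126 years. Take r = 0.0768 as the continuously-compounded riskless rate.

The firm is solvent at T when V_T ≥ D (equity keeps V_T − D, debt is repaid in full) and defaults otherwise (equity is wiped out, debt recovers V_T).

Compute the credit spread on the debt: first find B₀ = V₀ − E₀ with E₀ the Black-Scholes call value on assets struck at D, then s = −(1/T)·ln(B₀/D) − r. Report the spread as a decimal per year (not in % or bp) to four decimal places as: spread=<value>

d₁ = [ln(V₀/D) + (r + σ²/2)T] / (σ√T)
   = [ln(393.9870/360.1643) + (0.0768 + 0.5·0.4619²)·4.9126] / (0.4619·√4.9126)
   = [0.089758 + 0.901343] / 1.023773 = 0.968087
d₂ = d₁ − σ√T = 0.968087 − 1.023773 = -0.055686
N(d₁) = 0.833499,  N(d₂) = 0.477796,  e^(−rT) = 0.685719
E₀ = V₀·N(d₁) − D·e^(−rT)·N(d₂)
   = 393.9870·0.833499 − 360.1643·0.685719·0.477796 = 210.386029
B₀ = V₀ − E₀ = 393.9870 − 210.386029 = 183.600971
spread = −(1/T)·ln(B₀/D) − r = −(1/4.9126)·ln(183.600971/360.1643) − 0.0768 = 0.06035661

spread=0.0604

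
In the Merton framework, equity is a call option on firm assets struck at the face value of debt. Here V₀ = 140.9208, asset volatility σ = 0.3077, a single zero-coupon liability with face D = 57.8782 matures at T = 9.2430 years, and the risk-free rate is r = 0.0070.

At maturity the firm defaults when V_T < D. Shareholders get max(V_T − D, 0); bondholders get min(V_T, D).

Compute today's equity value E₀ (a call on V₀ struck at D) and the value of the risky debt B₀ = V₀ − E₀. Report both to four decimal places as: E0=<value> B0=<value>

d₁ = [ln(V₀/D) + (r + σ²/2)T] / (σ√T)
   = [ln(140.9208/57.8782) + (0.0070 + 0.5·0.3077²)·9.2430] / (0.3077·√9.2430)
   = [0.889857 + 0.502261] / 0.935479 = 1.488135
d₂ = d₁ − σ√T = 1.488135 − 0.935479 = 0.552656
N(d₁) = 0.931642,  N(d₂) = 0.709750,  e^(−rT) = 0.937348
E₀ = V₀·N(d₁) − D·e^(−rT)·N(d₂)
   = 140.9208·0.931642 − 57.8782·0.937348·0.709750 = 92.782401
B₀ = V₀ − E₀ = 140.9208 − 92.782401 = 48.138399

E0=92.7824 B0=48.1384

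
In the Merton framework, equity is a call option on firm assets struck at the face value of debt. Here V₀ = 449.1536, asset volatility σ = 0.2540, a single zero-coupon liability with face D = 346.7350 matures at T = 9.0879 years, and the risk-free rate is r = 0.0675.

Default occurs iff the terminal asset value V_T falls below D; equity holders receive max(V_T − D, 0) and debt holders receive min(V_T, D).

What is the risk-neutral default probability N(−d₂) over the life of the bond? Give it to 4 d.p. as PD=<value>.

d₁ = [ln(V₀/D) + (r + σ²/2)T] / (σ√T)
   = [ln(449.1536/346.7350) + (0.0675 + 0.5·0.2540²)·9.0879] / (0.2540·√9.0879)
   = [0.258804 + 0.906591] / 0.765712 = 1.521975
d₂ = d₁ − σ√T = 1.521975 − 0.765712 = 0.756263
risk-neutral PD = N(−d₂) = N(-0.756263) = 0.224746

PD=0.2247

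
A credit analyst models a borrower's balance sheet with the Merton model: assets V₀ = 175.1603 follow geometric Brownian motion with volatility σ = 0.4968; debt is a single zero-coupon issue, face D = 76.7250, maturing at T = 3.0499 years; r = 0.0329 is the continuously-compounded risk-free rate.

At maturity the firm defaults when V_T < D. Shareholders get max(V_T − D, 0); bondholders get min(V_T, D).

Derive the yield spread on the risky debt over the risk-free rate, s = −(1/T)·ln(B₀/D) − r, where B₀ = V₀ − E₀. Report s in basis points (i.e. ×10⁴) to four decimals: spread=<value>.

d₁ = [ln(V₀/D) + (r + σ²/2)T] / (σ√T)
   = [ln(175.1603/76.7250) + (0.0329 + 0.5·0.4968²)·3.0499] / (0.4968·√3.0499)
   = [0.825474 + 0.476715] / 0.867610 = 1.500893
d₂ = d₁ − σ√T = 1.500893 − 0.867610 = 0.633283
N(d₁) = 0.933308,  N(d₂) = 0.736726,  e^(−rT) = 0.904528
E₀ = V₀·N(d₁) − D·e^(−rT)·N(d₂)
   = 175.1603·0.933308 − 76.7250·0.904528·0.736726 = 112.349864
B₀ = V₀ − E₀ = 175.1603 − 112.349864 = 62.810436
spread = −(1/T)·ln(B₀/D) − r = −(1/3.0499)·ln(62.810436/76.7250) − 0.0329 = 0.03271079
in basis points: 0.03271079 × 10⁴ = 327.1079 bp

spread=327.1079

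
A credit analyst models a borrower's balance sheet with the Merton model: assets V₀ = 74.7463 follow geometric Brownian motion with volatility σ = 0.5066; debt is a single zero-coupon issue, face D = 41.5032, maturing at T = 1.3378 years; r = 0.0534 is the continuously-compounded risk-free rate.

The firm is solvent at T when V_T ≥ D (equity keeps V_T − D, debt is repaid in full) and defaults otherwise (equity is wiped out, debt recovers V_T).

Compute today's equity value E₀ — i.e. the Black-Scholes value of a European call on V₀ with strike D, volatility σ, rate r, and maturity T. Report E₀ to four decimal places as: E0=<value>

E0=38.0996

d₁ = [ln(V₀/D) + (r + σ²/2)T] / (σ√T)
   = [ln(74.7463/41.5032) + (0.0534 + 0.5·0.5066²)·1.3378] / (0.5066·√1.3378)
   = [0.588329 + 0.243107] / 0.585950 = 1.418954
d₂ = d₁ − σ√T = 1.418954 − 0.585950 = 0.833004
N(d₁) = 0.922044,  N(d₂) = 0.797579,  e^(−rT) = 0.931054
E₀ = V₀·N(d₁) − D·e^(−rT)·N(d₂)
   = 74.7463·0.922044 − 41.5032·0.931054·0.797579 = 38.099565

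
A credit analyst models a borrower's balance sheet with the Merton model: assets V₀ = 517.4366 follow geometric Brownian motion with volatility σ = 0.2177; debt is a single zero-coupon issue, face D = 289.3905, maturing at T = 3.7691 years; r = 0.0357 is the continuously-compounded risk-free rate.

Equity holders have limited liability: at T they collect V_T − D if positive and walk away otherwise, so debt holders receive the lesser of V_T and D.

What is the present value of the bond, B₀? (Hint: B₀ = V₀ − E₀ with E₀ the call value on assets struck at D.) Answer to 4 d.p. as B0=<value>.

B0=250.1620

d₁ = [ln(V₀/D) + (r + σ²/2)T] / (σ√T)
   = [ln(517.4366/289.3905) + (0.0357 + 0.5·0.2177²)·3.7691] / (0.2177·√3.7691)
   = [0.581110 + 0.223872] / 0.422646 = 1.904622
d₂ = d₁ − σ√T = 1.904622 − 0.422646 = 1.481976
N(d₁) = 0.971585,  N(d₂) = 0.930827,  e^(−rT) = 0.874103
E₀ = V₀·N(d₁) − D·e^(−rT)·N(d₂)
   = 517.4366·0.971585 − 289.3905·0.874103·0.930827 = 267.274594
B₀ = V₀ − E₀ = 517.4366 − 267.274594 = 250.162006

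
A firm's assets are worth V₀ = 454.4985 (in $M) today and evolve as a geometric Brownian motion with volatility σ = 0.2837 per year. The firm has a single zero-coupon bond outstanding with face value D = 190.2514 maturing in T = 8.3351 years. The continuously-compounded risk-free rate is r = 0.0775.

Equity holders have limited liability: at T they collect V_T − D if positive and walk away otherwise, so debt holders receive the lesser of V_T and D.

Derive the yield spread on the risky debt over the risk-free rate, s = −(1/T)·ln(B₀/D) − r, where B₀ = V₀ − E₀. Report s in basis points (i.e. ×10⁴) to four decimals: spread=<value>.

spread=24.8695

d₁ = [ln(V₀/D) + (r + σ²/2)T] / (σ√T)
   = [ln(454.4985/190.2514) + (0.0775 + 0.5·0.2837²)·8.3351] / (0.2837·√8.3351)
   = [0.870848 + 0.981398] / 0.819058 = 2.261435
d₂ = d₁ − σ√T = 2.261435 − 0.819058 = 1.442377
N(d₁) = 0.988134,  N(d₂) = 0.925402,  e^(−rT) = 0.524154
E₀ = V₀·N(d₁) − D·e^(−rT)·N(d₂)
   = 454.4985·0.988134 − 190.2514·0.524154·0.925402 = 356.823354
B₀ = V₀ − E₀ = 454.4985 − 356.823354 = 97.675146
spread = −(1/T)·ln(B₀/D) − r = −(1/8.3351)·ln(97.675146/190.2514) − 0.0775 = 0.00248695
in basis points: 0.00248695 × 10⁴ = 24.8695 bp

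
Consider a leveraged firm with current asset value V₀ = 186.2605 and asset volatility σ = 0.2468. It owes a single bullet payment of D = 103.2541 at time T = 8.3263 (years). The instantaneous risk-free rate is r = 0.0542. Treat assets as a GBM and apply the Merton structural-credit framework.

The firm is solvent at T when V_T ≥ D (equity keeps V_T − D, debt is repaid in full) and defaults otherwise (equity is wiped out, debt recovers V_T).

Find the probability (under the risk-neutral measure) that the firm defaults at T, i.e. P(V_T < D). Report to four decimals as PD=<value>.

PD=0.1344

d₁ = [ln(V₀/D) + (r + σ²/2)T] / (σ√T)
   = [ln(186.2605/103.2541) + (0.0542 + 0.5·0.2468²)·8.3263] / (0.2468·√8.3263)
   = [0.589953 + 0.704864] / 0.712150 = 1.818182
d₂ = d₁ − σ√T = 1.818182 − 0.712150 = 1.106032
risk-neutral PD = N(−d₂) = N(-1.106032) = 0.134356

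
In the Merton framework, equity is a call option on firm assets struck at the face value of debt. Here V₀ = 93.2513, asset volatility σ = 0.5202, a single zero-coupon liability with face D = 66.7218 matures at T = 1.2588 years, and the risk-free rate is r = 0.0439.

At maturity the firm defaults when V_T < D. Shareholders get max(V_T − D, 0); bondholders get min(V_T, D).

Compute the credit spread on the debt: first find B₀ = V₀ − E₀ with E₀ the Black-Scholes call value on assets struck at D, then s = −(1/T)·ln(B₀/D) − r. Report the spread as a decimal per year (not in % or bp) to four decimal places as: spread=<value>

spread=0.0876

d₁ = [ln(V₀/D) + (r + σ²/2)T] / (σ√T)
   = [ln(93.2513/66.7218) + (0.0439 + 0.5·0.5202²)·1.2588] / (0.5202·√1.2588)
   = [0.334766 + 0.225582] / 0.583645 = 0.960084
d₂ = d₁ − σ√T = 0.960084 − 0.583645 = 0.376439
N(d₁) = 0.831494,  N(d₂) = 0.646705,  e^(−rT) = 0.946238
E₀ = V₀·N(d₁) − D·e^(−rT)·N(d₂)
   = 93.2513·0.831494 − 66.7218·0.946238·0.646705 = 36.708347
B₀ = V₀ − E₀ = 93.2513 − 36.708347 = 56.542953
spread = −(1/T)·ln(B₀/D) − r = −(1/1.2588)·ln(56.542953/66.7218) − 0.0439 = 0.08759918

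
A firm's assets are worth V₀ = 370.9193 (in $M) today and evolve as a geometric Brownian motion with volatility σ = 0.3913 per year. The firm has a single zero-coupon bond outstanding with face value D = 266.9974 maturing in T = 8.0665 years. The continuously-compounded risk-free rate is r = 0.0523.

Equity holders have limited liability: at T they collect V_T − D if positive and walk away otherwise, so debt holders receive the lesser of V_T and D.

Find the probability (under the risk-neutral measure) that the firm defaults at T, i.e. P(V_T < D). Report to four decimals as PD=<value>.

PD=0.4523

d₁ = [ln(V₀/D) + (r + σ²/2)T] / (σ√T)
   = [ln(370.9193/266.9974) + (0.0523 + 0.5·0.3913²)·8.0665] / (0.3913·√8.0665)
   = [0.328746 + 1.039432] / 1.111354 = 1.231091
d₂ = d₁ − σ√T = 1.231091 − 1.111354 = 0.119737
risk-neutral PD = N(−d₂) = N(-0.119737) = 0.452346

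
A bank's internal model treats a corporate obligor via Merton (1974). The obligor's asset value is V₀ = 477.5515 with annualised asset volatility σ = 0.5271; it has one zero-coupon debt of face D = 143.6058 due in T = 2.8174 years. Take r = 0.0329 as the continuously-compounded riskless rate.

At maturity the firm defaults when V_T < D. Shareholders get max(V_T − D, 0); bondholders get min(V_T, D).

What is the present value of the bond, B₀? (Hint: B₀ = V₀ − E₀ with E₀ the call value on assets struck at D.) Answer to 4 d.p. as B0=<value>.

d₁ = [ln(V₀/D) + (r + σ²/2)T] / (σ√T)
   = [ln(477.5515/143.6058) + (0.0329 + 0.5·0.5271²)·2.8174] / (0.5271·√2.8174)
   = [1.201600 + 0.484078] / 0.884743 = 1.905273
d₂ = d₁ − σ√T = 1.905273 − 0.884743 = 1.020530
N(d₁) = 0.971628,  N(d₂) = 0.846261,  e^(−rT) = 0.911474
E₀ = V₀·N(d₁) − D·e^(−rT)·N(d₂)
   = 477.5515·0.971628 − 143.6058·0.911474·0.846261 = 353.232648
B₀ = V₀ − E₀ = 477.5515 − 353.232648 = 124.318852

B0=124.3189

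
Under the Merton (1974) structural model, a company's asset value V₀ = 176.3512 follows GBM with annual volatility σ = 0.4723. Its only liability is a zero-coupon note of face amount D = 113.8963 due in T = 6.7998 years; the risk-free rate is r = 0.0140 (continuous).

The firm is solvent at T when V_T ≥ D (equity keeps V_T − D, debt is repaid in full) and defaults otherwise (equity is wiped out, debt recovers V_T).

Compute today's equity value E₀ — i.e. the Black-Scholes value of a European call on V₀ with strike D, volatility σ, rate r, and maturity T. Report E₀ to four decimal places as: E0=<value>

E0=106.1364

d₁ = [ln(V₀/D) + (r + σ²/2)T] / (σ√T)
   = [ln(176.3512/113.8963) + (0.0140 + 0.5·0.4723²)·6.7998] / (0.4723·√6.7998)
   = [0.437189 + 0.853604] / 1.231590 = 1.048071
d₂ = d₁ − σ√T = 1.048071 − 1.231590 = -0.183519
N(d₁) = 0.852697,  N(d₂) = 0.427195,  e^(−rT) = 0.909194
E₀ = V₀·N(d₁) − D·e^(−rT)·N(d₂)
   = 176.3512·0.852697 − 113.8963·0.909194·0.427195 = 106.136429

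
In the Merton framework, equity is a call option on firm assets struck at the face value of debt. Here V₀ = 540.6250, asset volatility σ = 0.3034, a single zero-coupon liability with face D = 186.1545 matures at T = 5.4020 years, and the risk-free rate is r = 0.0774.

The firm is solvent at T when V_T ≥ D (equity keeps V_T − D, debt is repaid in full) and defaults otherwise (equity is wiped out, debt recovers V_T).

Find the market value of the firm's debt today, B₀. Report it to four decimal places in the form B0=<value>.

d₁ = [ln(V₀/D) + (r + σ²/2)T] / (σ√T)
   = [ln(540.6250/186.1545) + (0.0774 + 0.5·0.3034²)·5.4020] / (0.3034·√5.4020)
   = [1.066149 + 0.666746] / 0.705168 = 2.457420
d₂ = d₁ − σ√T = 2.457420 − 0.705168 = 1.752251
N(d₁) = 0.993003,  N(d₂) = 0.960135,  e^(−rT) = 0.658287
E₀ = V₀·N(d₁) − D·e^(−rT)·N(d₂)
   = 540.6250·0.993003 − 186.1545·0.658287·0.960135 = 419.184464
B₀ = V₀ − E₀ = 540.6250 − 419.184464 = 121.440536

B0=121.4405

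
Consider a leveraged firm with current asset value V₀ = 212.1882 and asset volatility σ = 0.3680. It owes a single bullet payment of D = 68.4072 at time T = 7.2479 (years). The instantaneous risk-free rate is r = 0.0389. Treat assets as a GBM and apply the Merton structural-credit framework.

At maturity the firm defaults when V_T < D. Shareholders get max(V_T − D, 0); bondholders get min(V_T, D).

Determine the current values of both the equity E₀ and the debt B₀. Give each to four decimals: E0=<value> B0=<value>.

E0=163.8685 B0=48.3197

d₁ = [ln(V₀/D) + (r + σ²/2)T] / (σ√T)
   = [ln(212.1882/68.4072) + (0.0389 + 0.5·0.3680²)·7.2479] / (0.3680·√7.2479)
   = [1.131996 + 0.772713] / 0.990727 = 1.922537
d₂ = d₁ − σ√T = 1.922537 − 0.990727 = 0.931810
N(d₁) = 0.972731,  N(d₂) = 0.824283,  e^(−rT) = 0.754316
E₀ = V₀·N(d₁) − D·e^(−rT)·N(d₂)
   = 212.1882·0.972731 − 68.4072·0.754316·0.824283 = 163.868473
B₀ = V₀ − E₀ = 212.1882 − 163.868473 = 48.319727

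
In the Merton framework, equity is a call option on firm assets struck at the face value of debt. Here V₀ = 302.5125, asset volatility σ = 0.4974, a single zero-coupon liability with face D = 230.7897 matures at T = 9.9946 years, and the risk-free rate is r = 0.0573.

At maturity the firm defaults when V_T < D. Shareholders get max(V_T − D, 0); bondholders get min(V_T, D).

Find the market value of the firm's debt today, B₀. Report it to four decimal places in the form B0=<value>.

B0=80.3694

d₁ = [ln(V₀/D) + (r + σ²/2)T] / (σ√T)
   = [ln(302.5125/230.7897) + (0.0573 + 0.5·0.4974²)·9.9946] / (0.4974·√9.9946)
   = [0.270616 + 1.809056] / 1.572492 = 1.322533
d₂ = d₁ − σ√T = 1.322533 − 1.572492 = -0.249960
N(d₁) = 0.907005,  N(d₂) = 0.401309,  e^(−rT) = 0.564006
E₀ = V₀·N(d₁) − D·e^(−rT)·N(d₂)
   = 302.5125·0.907005 − 230.7897·0.564006·0.401309 = 222.143091
B₀ = V₀ − E₀ = 302.5125 − 222.143091 = 80.369409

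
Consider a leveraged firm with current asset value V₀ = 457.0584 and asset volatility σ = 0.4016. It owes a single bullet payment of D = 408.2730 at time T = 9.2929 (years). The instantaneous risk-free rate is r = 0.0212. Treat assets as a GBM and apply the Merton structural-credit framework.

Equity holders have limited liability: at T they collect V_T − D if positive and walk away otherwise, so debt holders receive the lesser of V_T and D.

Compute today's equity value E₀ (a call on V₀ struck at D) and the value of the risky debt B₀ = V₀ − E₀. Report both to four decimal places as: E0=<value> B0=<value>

E0=248.0116 B0=209.0468

d₁ = [ln(V₀/D) + (r + σ²/2)T] / (σ√T)
   = [ln(457.0584/408.2730) + (0.0212 + 0.5·0.4016²)·9.2929] / (0.4016·√9.2929)
   = [0.112875 + 0.946401] / 1.224248 = 0.865246
d₂ = d₁ − σ√T = 0.865246 − 1.224248 = -0.359001
N(d₁) = 0.806548,  N(d₂) = 0.359797,  e^(−rT) = 0.821183
E₀ = V₀·N(d₁) − D·e^(−rT)·N(d₂)
   = 457.0584·0.806548 − 408.2730·0.821183·0.359797 = 248.011649
B₀ = V₀ − E₀ = 457.0584 − 248.011649 = 209.046751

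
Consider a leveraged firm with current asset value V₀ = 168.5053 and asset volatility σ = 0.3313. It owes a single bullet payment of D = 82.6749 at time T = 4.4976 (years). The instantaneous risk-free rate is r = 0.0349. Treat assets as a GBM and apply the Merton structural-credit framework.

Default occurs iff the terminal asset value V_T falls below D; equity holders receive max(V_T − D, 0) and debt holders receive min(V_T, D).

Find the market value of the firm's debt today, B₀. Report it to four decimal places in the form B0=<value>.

B0=66.8423

d₁ = [ln(V₀/D) + (r + σ²/2)T] / (σ√T)
   = [ln(168.5053/82.6749) + (0.0349 + 0.5·0.3313²)·4.4976] / (0.3313·√4.4976)
   = [0.712051 + 0.403794] / 0.702606 = 1.588152
d₂ = d₁ − σ√T = 1.588152 − 0.702606 = 0.885546
N(d₁) = 0.943874,  N(d₂) = 0.812069,  e^(−rT) = 0.854733
E₀ = V₀·N(d₁) − D·e^(−rT)·N(d₂)
   = 168.5053·0.943874 − 82.6749·0.854733·0.812069 = 101.662960
B₀ = V₀ − E₀ = 168.5053 − 101.662960 = 66.842340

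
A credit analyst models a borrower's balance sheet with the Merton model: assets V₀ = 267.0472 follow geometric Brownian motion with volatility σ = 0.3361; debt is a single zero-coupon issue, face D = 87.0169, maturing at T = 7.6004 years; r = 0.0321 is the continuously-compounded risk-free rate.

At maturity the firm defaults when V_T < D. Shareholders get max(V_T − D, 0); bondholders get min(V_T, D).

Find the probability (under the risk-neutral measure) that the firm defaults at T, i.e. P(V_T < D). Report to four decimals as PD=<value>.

PD=0.1562

d₁ = [ln(V₀/D) + (r + σ²/2)T] / (σ√T)
   = [ln(267.0472/87.0169) + (0.0321 + 0.5·0.3361²)·7.6004] / (0.3361·√7.6004)
   = [1.121323 + 0.673256] / 0.926588 = 1.936760
d₂ = d₁ − σ√T = 1.936760 − 0.926588 = 1.010172
risk-neutral PD = N(−d₂) = N(-1.010172) = 0.156207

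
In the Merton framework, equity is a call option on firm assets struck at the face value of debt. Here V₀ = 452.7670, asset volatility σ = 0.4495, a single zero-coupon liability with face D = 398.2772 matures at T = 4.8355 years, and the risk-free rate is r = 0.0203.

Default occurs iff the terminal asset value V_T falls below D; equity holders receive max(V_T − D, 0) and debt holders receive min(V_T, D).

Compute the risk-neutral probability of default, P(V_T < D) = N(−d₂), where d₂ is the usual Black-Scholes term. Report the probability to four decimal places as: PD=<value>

PD=0.6046

d₁ = [ln(V₀/D) + (r + σ²/2)T] / (σ√T)
   = [ln(452.7670/398.2772) + (0.0203 + 0.5·0.4495²)·4.8355] / (0.4495·√4.8355)
   = [0.128229 + 0.586668] / 0.988440 = 0.723258
d₂ = d₁ − σ√T = 0.723258 − 0.988440 = -0.265182
risk-neutral PD = N(−d₂) = N(0.265182) = 0.604566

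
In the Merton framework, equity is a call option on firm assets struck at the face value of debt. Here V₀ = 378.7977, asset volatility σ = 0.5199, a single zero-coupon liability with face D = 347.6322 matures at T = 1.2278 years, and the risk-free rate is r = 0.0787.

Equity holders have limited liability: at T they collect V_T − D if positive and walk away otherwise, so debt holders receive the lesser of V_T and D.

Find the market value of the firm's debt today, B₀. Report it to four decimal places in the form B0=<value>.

B0=264.7035

d₁ = [ln(V₀/D) + (r + σ²/2)T] / (σ√T)
   = [ln(378.7977/347.6322) + (0.0787 + 0.5·0.5199²)·1.2278] / (0.5199·√1.2278)
   = [0.085857 + 0.262563] / 0.576081 = 0.604810
d₂ = d₁ − σ√T = 0.604810 − 0.576081 = 0.028729
N(d₁) = 0.727348,  N(d₂) = 0.511460,  e^(−rT) = 0.907894
E₀ = V₀·N(d₁) − D·e^(−rT)·N(d₂)
   = 378.7977·0.727348 − 347.6322·0.907894·0.511460 = 114.094154
B₀ = V₀ − E₀ = 378.7977 − 114.094154 = 264.703546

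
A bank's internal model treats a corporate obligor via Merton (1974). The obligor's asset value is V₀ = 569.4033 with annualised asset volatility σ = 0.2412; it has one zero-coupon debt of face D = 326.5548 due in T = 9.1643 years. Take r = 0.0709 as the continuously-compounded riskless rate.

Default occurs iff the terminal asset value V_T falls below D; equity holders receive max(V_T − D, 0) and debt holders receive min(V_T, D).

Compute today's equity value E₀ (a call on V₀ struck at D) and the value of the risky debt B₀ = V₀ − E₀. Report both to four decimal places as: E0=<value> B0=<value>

d₁ = [ln(V₀/D) + (r + σ²/2)T] / (σ√T)
   = [ln(569.4033/326.5548) + (0.0709 + 0.5·0.2412²)·9.1643] / (0.2412·√9.1643)
   = [0.555991 + 0.916327] / 0.730175 = 2.016390
d₂ = d₁ − σ√T = 2.016390 − 0.730175 = 1.286215
N(d₁) = 0.978120,  N(d₂) = 0.900816,  e^(−rT) = 0.522177
E₀ = V₀·N(d₁) − D·e^(−rT)·N(d₂)
   = 569.4033·0.978120 − 326.5548·0.522177·0.900816 = 403.338405
B₀ = V₀ − E₀ = 569.4033 − 403.338405 = 166.064895

E0=403.3384 B0=166.0649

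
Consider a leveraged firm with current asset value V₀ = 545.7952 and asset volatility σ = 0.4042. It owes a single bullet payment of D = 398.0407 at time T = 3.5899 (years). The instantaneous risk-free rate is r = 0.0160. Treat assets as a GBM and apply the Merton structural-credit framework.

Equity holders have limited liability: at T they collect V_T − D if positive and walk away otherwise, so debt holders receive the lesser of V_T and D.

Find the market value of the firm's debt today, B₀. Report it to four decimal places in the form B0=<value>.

d₁ = [ln(V₀/D) + (r + σ²/2)T] / (σ√T)
   = [ln(545.7952/398.0407) + (0.0160 + 0.5·0.4042²)·3.5899] / (0.4042·√3.5899)
   = [0.315690 + 0.350693] / 0.765839 = 0.870134
d₂ = d₁ − σ√T = 0.870134 − 0.765839 = 0.104295
N(d₁) = 0.807886,  N(d₂) = 0.541532,  e^(−rT) = 0.944180
E₀ = V₀·N(d₁) − D·e^(−rT)·N(d₂)
   = 545.7952·0.807886 − 398.0407·0.944180·0.541532 = 237.420698
B₀ = V₀ − E₀ = 545.7952 − 237.420698 = 308.374502

B0=308.3745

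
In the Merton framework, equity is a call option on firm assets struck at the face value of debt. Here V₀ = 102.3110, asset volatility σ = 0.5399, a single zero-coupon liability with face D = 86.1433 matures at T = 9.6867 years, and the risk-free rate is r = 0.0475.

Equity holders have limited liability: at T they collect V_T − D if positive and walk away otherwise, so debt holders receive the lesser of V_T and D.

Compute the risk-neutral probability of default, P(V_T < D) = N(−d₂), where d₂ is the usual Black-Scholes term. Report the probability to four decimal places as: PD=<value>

PD=0.6787

d₁ = [ln(V₀/D) + (r + σ²/2)T] / (σ√T)
   = [ln(102.3110/86.1433) + (0.0475 + 0.5·0.5399²)·9.6867] / (0.5399·√9.6867)
   = [0.172005 + 1.871916] / 1.680356 = 1.216362
d₂ = d₁ − σ√T = 1.216362 − 1.680356 = -0.463994
risk-neutral PD = N(−d₂) = N(0.463994) = 0.678674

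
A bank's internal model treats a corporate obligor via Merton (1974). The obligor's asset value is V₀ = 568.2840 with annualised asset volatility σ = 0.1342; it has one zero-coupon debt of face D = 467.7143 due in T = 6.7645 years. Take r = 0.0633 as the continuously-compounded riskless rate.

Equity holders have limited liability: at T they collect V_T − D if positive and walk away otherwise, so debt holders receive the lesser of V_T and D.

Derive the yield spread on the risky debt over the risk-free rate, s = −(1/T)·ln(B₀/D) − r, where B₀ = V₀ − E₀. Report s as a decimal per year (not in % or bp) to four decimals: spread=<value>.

spread=0.0010

d₁ = [ln(V₀/D) + (r + σ²/2)T] / (σ√T)
   = [ln(568.2840/467.7143) + (0.0633 + 0.5·0.1342²)·6.7645] / (0.1342·√6.7645)
   = [0.194764 + 0.489106] / 0.349036 = 1.959309
d₂ = d₁ − σ√T = 1.959309 − 0.349036 = 1.610273
N(d₁) = 0.974962,  N(d₂) = 0.946331,  e^(−rT) = 0.651686
E₀ = V₀·N(d₁) − D·e^(−rT)·N(d₂)
   = 568.2840·0.974962 − 467.7143·0.651686·0.946331 = 265.610902
B₀ = V₀ − E₀ = 568.2840 − 265.610902 = 302.673098
spread = −(1/T)·ln(B₀/D) − r = −(1/6.7645)·ln(302.673098/467.7143) − 0.0633 = 0.00103651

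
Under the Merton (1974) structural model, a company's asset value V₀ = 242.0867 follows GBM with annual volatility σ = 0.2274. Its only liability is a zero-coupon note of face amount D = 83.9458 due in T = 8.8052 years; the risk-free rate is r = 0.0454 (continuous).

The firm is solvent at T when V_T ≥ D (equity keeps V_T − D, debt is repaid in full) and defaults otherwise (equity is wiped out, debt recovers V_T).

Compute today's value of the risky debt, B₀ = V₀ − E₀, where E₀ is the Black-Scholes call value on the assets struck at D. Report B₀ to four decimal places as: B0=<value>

d₁ = [ln(V₀/D) + (r + σ²/2)T] / (σ√T)
   = [ln(242.0867/83.9458) + (0.0454 + 0.5·0.2274²)·8.8052] / (0.2274·√8.8052)
   = [1.059125 + 0.627418] / 0.674777 = 2.499408
d₂ = d₁ − σ√T = 2.499408 − 0.674777 = 1.824632
N(d₁) = 0.993780,  N(d₂) = 0.965972,  e^(−rT) = 0.670484
E₀ = V₀·N(d₁) − D·e^(−rT)·N(d₂)
   = 242.0867·0.993780 − 83.9458·0.670484·0.965972 = 186.211890
B₀ = V₀ − E₀ = 242.0867 − 186.211890 = 55.874810

B0=55.8748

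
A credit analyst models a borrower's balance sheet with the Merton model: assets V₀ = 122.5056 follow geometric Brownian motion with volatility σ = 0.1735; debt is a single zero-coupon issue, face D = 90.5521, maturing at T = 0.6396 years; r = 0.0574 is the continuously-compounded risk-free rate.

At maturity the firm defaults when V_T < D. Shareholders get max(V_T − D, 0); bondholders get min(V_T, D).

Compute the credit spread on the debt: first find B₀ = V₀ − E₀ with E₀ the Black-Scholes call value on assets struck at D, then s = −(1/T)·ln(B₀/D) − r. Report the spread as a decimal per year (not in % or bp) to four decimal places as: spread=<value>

spread=0.0006

d₁ = [ln(V₀/D) + (r + σ²/2)T] / (σ√T)
   = [ln(122.5056/90.5521) + (0.0574 + 0.5·0.1735²)·0.6396] / (0.1735·√0.6396)
   = [0.302231 + 0.046340] / 0.138757 = 2.512104
d₂ = d₁ − σ√T = 2.512104 − 0.138757 = 2.373348
N(d₁) = 0.993999,  N(d₂) = 0.991186,  e^(−rT) = 0.963953
E₀ = V₀·N(d₁) − D·e^(−rT)·N(d₂)
   = 122.5056·0.993999 − 90.5521·0.963953·0.991186 = 35.251882
B₀ = V₀ − E₀ = 122.5056 − 35.251882 = 87.253718
spread = −(1/T)·ln(B₀/D) − r = −(1/0.6396)·ln(87.253718/90.5521) − 0.0574 = 0.00061313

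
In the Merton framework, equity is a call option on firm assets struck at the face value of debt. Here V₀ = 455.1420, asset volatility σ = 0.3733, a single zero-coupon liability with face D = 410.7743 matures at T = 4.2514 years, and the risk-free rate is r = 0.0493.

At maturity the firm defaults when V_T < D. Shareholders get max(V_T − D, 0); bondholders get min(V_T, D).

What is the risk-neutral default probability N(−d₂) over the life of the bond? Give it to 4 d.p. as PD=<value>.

d₁ = [ln(V₀/D) + (r + σ²/2)T] / (σ√T)
   = [ln(455.1420/410.7743) + (0.0493 + 0.5·0.3733²)·4.2514] / (0.3733·√4.2514)
   = [0.102566 + 0.505816] / 0.769704 = 0.790410
d₂ = d₁ − σ√T = 0.790410 − 0.769704 = 0.020706
risk-neutral PD = N(−d₂) = N(-0.020706) = 0.491740

PD=0.4917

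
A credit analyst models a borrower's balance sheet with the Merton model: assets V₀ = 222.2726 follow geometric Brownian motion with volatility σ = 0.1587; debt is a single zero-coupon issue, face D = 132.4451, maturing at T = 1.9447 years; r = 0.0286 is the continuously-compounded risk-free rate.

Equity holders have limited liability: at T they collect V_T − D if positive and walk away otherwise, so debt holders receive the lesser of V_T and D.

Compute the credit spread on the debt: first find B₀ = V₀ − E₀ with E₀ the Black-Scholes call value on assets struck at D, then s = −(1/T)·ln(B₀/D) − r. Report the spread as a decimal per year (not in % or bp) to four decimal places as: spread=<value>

spread=0.0002

d₁ = [ln(V₀/D) + (r + σ²/2)T] / (σ√T)
   = [ln(222.2726/132.4451) + (0.0286 + 0.5·0.1587²)·1.9447] / (0.1587·√1.9447)
   = [0.517736 + 0.080108] / 0.221311 = 2.701374
d₂ = d₁ − σ√T = 2.701374 − 0.221311 = 2.480063
N(d₁) = 0.996547,  N(d₂) = 0.993432,  e^(−rT) = 0.945900
E₀ = V₀·N(d₁) − D·e^(−rT)·N(d₂)
   = 222.2726·0.996547 − 132.4451·0.945900·0.993432 = 97.048176
B₀ = V₀ − E₀ = 222.2726 − 97.048176 = 125.224424
spread = −(1/T)·ln(B₀/D) − r = −(1/1.9447)·ln(125.224424/132.4451) − 0.0286 = 0.00022743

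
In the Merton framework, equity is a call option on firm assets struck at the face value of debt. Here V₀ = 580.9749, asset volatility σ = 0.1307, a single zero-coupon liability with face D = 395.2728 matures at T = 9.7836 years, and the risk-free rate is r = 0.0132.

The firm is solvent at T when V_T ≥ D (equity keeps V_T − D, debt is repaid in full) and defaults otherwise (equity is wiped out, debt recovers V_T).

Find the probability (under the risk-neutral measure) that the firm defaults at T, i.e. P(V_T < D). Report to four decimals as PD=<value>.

d₁ = [ln(V₀/D) + (r + σ²/2)T] / (σ√T)
   = [ln(580.9749/395.2728) + (0.0132 + 0.5·0.1307²)·9.7836] / (0.1307·√9.7836)
   = [0.385131 + 0.212708] / 0.408813 = 1.462377
d₂ = d₁ − σ√T = 1.462377 − 0.408813 = 1.053564
risk-neutral PD = N(−d₂) = N(-1.053564) = 0.146041

PD=0.1460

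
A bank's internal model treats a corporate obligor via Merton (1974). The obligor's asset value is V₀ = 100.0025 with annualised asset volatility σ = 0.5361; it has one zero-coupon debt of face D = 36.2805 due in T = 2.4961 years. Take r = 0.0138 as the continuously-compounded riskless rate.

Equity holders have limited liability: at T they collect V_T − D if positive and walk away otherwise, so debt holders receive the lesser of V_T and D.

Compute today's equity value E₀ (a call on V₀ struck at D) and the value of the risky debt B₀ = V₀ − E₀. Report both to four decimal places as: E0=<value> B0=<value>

E0=67.3991 B0=32.6034

d₁ = [ln(V₀/D) + (r + σ²/2)T] / (σ√T)
   = [ln(100.0025/36.2805) + (0.0138 + 0.5·0.5361²)·2.4961] / (0.5361·√2.4961)
   = [1.013915 + 0.393140] / 0.846987 = 1.661247
d₂ = d₁ − σ√T = 1.661247 − 0.846987 = 0.814260
N(d₁) = 0.951668,  N(d₂) = 0.792252,  e^(−rT) = 0.966140
E₀ = V₀·N(d₁) − D·e^(−rT)·N(d₂)
   = 100.0025·0.951668 − 36.2805·0.966140·0.792252 = 67.399128
B₀ = V₀ − E₀ = 100.0025 − 67.399128 = 32.603372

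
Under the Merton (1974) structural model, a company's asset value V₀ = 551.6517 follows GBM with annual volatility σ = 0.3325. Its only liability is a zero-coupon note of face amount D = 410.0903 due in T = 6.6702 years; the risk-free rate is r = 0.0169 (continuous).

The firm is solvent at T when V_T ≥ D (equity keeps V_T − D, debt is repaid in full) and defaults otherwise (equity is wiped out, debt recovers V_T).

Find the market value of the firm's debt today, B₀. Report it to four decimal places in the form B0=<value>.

B0=290.7503

d₁ = [ln(V₀/D) + (r + σ²/2)T] / (σ√T)
   = [ln(551.6517/410.0903) + (0.0169 + 0.5·0.3325²)·6.6702] / (0.3325·√6.6702)
   = [0.296539 + 0.481443] / 0.858739 = 0.905959
d₂ = d₁ − σ√T = 0.905959 − 0.858739 = 0.047220
N(d₁) = 0.817521,  N(d₂) = 0.518831,  e^(−rT) = 0.893395
E₀ = V₀·N(d₁) − D·e^(−rT)·N(d₂)
   = 551.6517·0.817521 − 410.0903·0.893395·0.518831 = 260.901429
B₀ = V₀ − E₀ = 551.6517 − 260.901429 = 290.750271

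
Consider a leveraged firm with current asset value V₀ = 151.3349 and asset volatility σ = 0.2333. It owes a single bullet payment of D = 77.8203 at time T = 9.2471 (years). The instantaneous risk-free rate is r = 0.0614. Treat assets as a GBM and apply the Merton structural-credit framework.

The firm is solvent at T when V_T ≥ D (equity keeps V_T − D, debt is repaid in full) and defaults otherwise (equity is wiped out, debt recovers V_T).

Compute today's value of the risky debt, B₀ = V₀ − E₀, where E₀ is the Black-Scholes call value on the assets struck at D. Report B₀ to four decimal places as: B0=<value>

B0=43.1861

d₁ = [ln(V₀/D) + (r + σ²/2)T] / (σ√T)
   = [ln(151.3349/77.8203) + (0.0614 + 0.5·0.2333²)·9.2471] / (0.2333·√9.2471)
   = [0.665093 + 0.819427] / 0.709443 = 2.092514
d₂ = d₁ − σ√T = 2.092514 − 0.709443 = 1.383071
N(d₁) = 0.981804,  N(d₂) = 0.916678,  e^(−rT) = 0.566787
E₀ = V₀·N(d₁) − D·e^(−rT)·N(d₂)
   = 151.3349·0.981804 − 77.8203·0.566787·0.916678 = 108.148751
B₀ = V₀ − E₀ = 151.3349 − 108.148751 = 43.186149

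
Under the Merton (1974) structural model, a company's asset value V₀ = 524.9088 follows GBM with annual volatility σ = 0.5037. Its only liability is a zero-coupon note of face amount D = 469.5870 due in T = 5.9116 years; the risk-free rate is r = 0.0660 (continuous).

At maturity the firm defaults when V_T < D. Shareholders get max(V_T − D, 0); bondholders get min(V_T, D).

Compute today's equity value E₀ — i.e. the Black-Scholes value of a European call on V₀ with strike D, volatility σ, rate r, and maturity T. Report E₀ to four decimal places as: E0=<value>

d₁ = [ln(V₀/D) + (r + σ²/2)T] / (σ√T)
   = [ln(524.9088/469.5870) + (0.0660 + 0.5·0.5037²)·5.9116] / (0.5037·√5.9116)
   = [0.111371 + 1.140093] / 1.224685 = 1.021865
d₂ = d₁ − σ√T = 1.021865 − 1.224685 = -0.202820
N(d₁) = 0.846578,  N(d₂) = 0.419638,  e^(−rT) = 0.676945
E₀ = V₀·N(d₁) − D·e^(−rT)·N(d₂)
   = 524.9088·0.846578 − 469.5870·0.676945·0.419638 = 310.979702

E0=310.9797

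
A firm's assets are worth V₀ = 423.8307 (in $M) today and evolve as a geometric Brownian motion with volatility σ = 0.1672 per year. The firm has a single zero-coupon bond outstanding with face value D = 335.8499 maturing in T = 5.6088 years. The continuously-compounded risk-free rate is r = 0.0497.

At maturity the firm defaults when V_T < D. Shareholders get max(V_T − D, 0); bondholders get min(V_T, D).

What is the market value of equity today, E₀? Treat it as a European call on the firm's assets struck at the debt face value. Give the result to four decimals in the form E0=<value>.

E0=175.6282

d₁ = [ln(V₀/D) + (r + σ²/2)T] / (σ√T)
   = [ln(423.8307/335.8499) + (0.0497 + 0.5·0.1672²)·5.6088] / (0.1672·√5.6088)
   = [0.232670 + 0.357157] / 0.395978 = 1.489543
d₂ = d₁ − σ√T = 1.489543 − 0.395978 = 1.093565
N(d₁) = 0.931828,  N(d₂) = 0.862927,  e^(−rT) = 0.756723
E₀ = V₀·N(d₁) − D·e^(−rT)·N(d₂)
   = 423.8307·0.931828 − 335.8499·0.756723·0.862927 = 175.628184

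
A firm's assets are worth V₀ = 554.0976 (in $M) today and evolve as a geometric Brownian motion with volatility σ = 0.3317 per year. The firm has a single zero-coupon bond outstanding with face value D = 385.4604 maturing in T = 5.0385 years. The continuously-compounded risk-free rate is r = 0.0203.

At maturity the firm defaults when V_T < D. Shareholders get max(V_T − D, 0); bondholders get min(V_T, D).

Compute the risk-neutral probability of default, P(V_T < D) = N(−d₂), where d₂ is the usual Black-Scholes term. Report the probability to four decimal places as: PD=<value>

d₁ = [ln(V₀/D) + (r + σ²/2)T] / (σ√T)
   = [ln(554.0976/385.4604) + (0.0203 + 0.5·0.3317²)·5.0385] / (0.3317·√5.0385)
   = [0.362902 + 0.379462] / 0.744554 = 0.997059
d₂ = d₁ − σ√T = 0.997059 − 0.744554 = 0.252505
risk-neutral PD = N(−d₂) = N(-0.252505) = 0.400325

PD=0.4003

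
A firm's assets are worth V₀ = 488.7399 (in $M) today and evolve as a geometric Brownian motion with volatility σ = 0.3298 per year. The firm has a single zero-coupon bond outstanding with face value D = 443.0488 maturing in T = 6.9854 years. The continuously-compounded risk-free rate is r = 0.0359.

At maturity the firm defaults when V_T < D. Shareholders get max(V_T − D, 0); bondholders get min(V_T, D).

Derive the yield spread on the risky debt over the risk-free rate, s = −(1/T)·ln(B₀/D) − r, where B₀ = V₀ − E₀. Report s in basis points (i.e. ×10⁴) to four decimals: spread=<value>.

spread=371.3309

d₁ = [ln(V₀/D) + (r + σ²/2)T] / (σ√T)
   = [ln(488.7399/443.0488) + (0.0359 + 0.5·0.3298²)·6.9854] / (0.3298·√6.9854)
   = [0.098151 + 0.630670] / 0.871658 = 0.836131
d₂ = d₁ − σ√T = 0.836131 − 0.871658 = -0.035527
N(d₁) = 0.798459,  N(d₂) = 0.485830,  e^(−rT) = 0.778197
E₀ = V₀·N(d₁) − D·e^(−rT)·N(d₂)
   = 488.7399·0.798459 − 443.0488·0.778197·0.485830 = 222.735042
B₀ = V₀ − E₀ = 488.7399 − 222.735042 = 266.004858
spread = −(1/T)·ln(B₀/D) − r = −(1/6.9854)·ln(266.004858/443.0488) − 0.0359 = 0.03713309
in basis points: 0.03713309 × 10⁴ = 371.3309 bp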